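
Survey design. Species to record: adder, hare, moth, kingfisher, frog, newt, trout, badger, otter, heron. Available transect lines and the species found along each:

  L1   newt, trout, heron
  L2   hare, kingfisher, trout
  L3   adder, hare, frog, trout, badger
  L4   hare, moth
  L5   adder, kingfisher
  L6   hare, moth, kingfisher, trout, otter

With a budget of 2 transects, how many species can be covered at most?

8

Choosing L3, L6 covers {adder, hare, moth, kingfisher, frog, trout, badger, otter} — 8 species.
No choice of 2 transects does better; here newt, heron are left uncovered.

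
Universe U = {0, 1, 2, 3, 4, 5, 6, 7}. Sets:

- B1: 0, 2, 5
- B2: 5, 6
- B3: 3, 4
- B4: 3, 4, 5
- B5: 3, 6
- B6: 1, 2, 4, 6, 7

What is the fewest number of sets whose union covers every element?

3

B1, B3, B6 together cover {0, 1, 2, 3, 4, 5, 6, 7} — every element.
No 2 of the 6 sets cover everything (all 15 pairs fall short), so 3 is minimum.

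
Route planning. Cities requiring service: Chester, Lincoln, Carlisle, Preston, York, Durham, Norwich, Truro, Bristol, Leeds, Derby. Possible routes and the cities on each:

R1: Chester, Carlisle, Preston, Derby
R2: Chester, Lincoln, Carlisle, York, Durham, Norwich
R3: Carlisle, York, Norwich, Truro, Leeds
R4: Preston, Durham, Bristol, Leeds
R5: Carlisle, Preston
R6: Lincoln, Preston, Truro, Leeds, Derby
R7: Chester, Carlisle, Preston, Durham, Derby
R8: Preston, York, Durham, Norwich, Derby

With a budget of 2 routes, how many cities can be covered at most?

10

Choosing R2, R6 covers {Chester, Lincoln, Carlisle, Preston, York, Durham, Norwich, Truro, Leeds, Derby} — 10 cities.
No choice of 2 routes does better; here Bristol is left uncovered.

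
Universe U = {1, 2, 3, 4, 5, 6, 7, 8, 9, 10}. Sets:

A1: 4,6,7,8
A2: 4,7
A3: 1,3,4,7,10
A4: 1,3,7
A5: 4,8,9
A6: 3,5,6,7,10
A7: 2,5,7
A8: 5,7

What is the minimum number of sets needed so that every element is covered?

4

A1, A3, A5, A7 together cover {1, 2, 3, 4, 5, 6, 7, 8, 9, 10} — every element.
No 3 of the 8 sets cover everything (all 56 triples fall short), so 4 is minimum.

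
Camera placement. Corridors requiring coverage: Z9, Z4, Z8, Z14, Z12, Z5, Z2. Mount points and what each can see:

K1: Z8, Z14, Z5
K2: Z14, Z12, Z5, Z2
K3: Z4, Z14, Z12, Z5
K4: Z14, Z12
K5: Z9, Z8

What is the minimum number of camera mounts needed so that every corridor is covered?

3

K2, K3, K5 together cover {Z9, Z4, Z8, Z14, Z12, Z5, Z2} — every corridor.
No 2 of the 5 camera mounts cover everything (all 10 pairs fall short), so 3 is minimum.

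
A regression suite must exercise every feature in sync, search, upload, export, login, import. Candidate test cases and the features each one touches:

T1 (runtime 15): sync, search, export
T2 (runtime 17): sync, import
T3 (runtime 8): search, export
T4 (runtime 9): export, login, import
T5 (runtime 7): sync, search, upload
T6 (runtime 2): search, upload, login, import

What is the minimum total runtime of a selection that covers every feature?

T4, T5 cover every feature at runtime 9 + 7 = 16.
Any cover uses at least 2 test cases; among all covering selections none totals below 16.
Greedy by coverage-per-runtime would pick T6, T5, T3 for 17 — worse than the optimum 16.

16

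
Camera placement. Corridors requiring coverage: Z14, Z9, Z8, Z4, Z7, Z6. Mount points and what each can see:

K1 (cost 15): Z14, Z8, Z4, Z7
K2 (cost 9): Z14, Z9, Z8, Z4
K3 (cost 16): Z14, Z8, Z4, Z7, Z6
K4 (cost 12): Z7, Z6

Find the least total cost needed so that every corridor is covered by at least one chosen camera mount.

21

K2, K4 cover every corridor at cost 9 + 12 = 21.
Any cover uses at least 2 camera mounts; among all covering selections none totals below 21.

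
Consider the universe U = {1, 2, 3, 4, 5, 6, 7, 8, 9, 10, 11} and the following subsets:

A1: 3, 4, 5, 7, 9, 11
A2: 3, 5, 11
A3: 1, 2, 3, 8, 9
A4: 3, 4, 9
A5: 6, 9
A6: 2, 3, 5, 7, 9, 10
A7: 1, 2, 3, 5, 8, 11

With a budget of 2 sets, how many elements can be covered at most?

Choosing A1, A3 covers {1, 2, 3, 4, 5, 7, 8, 9, 11} — 9 elements.
No choice of 2 sets does better; here 6, 10 are left uncovered.

9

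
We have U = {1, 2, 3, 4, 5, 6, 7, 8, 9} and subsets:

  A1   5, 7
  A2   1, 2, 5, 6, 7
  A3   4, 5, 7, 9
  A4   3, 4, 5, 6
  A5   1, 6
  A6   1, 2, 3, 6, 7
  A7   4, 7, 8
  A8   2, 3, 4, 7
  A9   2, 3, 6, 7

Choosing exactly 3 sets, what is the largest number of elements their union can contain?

9

Choosing A3, A6, A7 covers {1, 2, 3, 4, 5, 6, 7, 8, 9} — 9 elements.
That is all 9 elements.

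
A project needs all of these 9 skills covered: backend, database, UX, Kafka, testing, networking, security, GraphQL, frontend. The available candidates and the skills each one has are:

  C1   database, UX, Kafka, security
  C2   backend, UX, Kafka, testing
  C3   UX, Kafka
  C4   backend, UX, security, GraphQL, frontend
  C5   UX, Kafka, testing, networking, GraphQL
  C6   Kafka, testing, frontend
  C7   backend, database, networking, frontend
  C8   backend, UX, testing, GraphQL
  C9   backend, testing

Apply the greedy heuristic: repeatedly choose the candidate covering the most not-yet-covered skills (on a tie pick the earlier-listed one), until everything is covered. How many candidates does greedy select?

Pick 1: C4 covers 5 new skills (backend, UX, security, GraphQL, frontend).
Pick 2: C5 covers 3 new skills (Kafka, testing, networking).
Pick 3: C1 covers 1 new skills (database).
Greedy uses 3 candidates.

3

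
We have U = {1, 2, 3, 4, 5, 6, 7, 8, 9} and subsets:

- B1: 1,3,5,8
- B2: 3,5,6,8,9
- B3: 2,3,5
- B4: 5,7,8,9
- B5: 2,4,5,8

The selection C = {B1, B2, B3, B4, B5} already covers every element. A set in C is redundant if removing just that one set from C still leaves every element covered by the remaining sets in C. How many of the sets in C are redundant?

1

Drop B1: 1 uncovered — not redundant.
Drop B2: 6 uncovered — not redundant.
Drop B3: the rest still cover every element — redundant.
Drop B4: 7 uncovered — not redundant.
Drop B5: 4 uncovered — not redundant.
1 redundant: B3.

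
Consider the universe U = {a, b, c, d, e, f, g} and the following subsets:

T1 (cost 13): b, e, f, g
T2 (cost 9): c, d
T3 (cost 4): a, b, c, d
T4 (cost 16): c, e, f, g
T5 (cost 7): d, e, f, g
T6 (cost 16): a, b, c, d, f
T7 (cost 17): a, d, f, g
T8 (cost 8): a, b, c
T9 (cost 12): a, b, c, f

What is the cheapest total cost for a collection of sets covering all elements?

11

T3, T5 cover every element at cost 4 + 7 = 11.
Any cover uses at least 2 sets; among all covering selections none totals below 11.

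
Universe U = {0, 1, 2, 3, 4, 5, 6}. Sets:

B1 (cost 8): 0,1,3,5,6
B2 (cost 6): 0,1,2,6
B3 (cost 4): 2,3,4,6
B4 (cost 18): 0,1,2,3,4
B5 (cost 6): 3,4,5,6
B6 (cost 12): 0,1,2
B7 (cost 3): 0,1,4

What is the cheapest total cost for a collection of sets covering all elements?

12

B1, B3 cover every element at cost 8 + 4 = 12.
Any cover uses at least 2 sets; among all covering selections none totals below 12.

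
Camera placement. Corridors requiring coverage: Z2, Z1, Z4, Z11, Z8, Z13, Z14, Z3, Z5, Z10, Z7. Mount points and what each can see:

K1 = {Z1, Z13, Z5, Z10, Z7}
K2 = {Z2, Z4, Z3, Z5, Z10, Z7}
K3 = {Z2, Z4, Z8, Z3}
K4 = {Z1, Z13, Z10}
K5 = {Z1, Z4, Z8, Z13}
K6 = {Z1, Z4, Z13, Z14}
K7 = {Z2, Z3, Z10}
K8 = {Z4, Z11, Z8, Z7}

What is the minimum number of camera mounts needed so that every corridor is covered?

K2, K6, K8 together cover {Z2, Z1, Z4, Z11, Z8, Z13, Z14, Z3, Z5, Z10, Z7} — every corridor.
No 2 of the 8 camera mounts cover everything (all 28 pairs fall short), so 3 is minimum.
Greedy (largest uncovered first) would take K2, K5, K6, K8 — 4 camera mounts — but 3 suffice.

3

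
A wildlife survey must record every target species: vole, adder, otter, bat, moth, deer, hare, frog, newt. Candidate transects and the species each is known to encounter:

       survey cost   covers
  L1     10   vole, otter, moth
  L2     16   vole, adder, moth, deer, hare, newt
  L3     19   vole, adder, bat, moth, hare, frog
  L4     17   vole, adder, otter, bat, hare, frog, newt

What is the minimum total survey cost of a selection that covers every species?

L2, L4 cover every species at survey cost 16 + 17 = 33.
Any cover uses at least 2 transects; among all covering selections none totals below 33.

33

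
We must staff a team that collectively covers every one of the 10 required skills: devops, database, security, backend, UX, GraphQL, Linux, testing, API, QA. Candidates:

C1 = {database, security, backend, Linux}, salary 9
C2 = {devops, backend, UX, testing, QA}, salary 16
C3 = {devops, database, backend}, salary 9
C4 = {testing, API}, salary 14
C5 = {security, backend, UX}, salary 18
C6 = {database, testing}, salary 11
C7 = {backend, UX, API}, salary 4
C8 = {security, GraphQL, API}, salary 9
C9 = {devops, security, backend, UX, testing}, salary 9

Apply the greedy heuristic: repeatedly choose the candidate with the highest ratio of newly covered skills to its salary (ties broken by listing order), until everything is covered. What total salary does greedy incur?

Pick 1: C7 adds 3 new (backend, UX, API) at salary 4 (ratio 3/4).
Pick 2: C1 adds 3 new (database, security, Linux) at salary 9 (ratio 3/9).
Pick 3: C9 adds 2 new (devops, testing) at salary 9 (ratio 2/9).
Pick 4: C8 adds 1 new (GraphQL) at salary 9 (ratio 1/9).
Pick 5: C2 adds 1 new (QA) at salary 16 (ratio 1/16).
Greedy total salary: 4 + 9 + 9 + 9 + 16 = 47. (The true optimum is 34, so greedy overshoots here.)

47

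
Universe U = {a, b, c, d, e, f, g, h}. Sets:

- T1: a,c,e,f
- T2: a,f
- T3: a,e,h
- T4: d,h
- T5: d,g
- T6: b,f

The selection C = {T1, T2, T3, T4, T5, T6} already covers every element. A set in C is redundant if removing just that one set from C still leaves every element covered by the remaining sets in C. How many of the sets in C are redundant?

3

Drop T1: c uncovered — not redundant.
Drop T2: the rest still cover every element — redundant.
Drop T3: the rest still cover every element — redundant.
Drop T4: the rest still cover every element — redundant.
Drop T5: g uncovered — not redundant.
Drop T6: b uncovered — not redundant.
3 redundant: T2, T3, T4.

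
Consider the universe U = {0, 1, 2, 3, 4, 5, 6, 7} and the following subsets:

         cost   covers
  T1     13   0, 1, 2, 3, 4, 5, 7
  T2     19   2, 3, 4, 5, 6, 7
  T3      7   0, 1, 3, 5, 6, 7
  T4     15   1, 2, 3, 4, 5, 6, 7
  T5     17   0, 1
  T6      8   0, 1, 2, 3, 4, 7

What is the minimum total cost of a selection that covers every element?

15

T3, T6 cover every element at cost 7 + 8 = 15.
Any cover uses at least 2 sets; among all covering selections none totals below 15.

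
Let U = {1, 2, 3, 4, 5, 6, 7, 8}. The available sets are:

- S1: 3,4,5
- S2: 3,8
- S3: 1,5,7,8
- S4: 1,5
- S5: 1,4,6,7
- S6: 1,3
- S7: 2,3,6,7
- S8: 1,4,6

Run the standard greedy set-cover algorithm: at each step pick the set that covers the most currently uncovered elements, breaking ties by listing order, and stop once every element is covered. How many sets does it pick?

3

Pick 1: S3 covers 4 new elements (1, 5, 7, 8).
Pick 2: S7 covers 3 new elements (2, 3, 6).
Pick 3: S1 covers 1 new elements (4).
Greedy uses 3 sets.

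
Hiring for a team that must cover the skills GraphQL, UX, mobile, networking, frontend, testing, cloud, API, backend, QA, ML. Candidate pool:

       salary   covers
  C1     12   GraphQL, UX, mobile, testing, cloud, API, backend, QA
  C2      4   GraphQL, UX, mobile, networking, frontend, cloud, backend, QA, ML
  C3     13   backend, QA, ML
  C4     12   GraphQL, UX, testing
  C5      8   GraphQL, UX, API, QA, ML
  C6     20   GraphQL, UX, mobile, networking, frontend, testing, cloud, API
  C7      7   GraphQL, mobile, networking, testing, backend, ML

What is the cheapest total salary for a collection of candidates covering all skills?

16

C1, C2 cover every skill at salary 12 + 4 = 16.
Any cover uses at least 2 candidates; among all covering selections none totals below 16.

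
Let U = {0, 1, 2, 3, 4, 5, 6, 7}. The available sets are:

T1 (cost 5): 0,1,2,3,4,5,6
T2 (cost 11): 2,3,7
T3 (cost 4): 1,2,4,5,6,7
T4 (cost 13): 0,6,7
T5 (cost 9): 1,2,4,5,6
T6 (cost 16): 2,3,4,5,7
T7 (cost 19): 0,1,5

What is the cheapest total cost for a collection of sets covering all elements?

T1, T3 cover every element at cost 5 + 4 = 9.
Any cover uses at least 2 sets; among all covering selections none totals below 9.

9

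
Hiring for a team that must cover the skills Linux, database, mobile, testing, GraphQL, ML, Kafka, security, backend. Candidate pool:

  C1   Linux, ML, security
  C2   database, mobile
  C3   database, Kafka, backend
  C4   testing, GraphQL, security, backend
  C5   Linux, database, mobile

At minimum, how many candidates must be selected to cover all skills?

C1, C2, C3, C4 together cover {Linux, database, mobile, testing, GraphQL, ML, Kafka, security, backend} — every skill.
No 3 of the 5 candidates cover everything (all 10 triples fall short), so 4 is minimum.

4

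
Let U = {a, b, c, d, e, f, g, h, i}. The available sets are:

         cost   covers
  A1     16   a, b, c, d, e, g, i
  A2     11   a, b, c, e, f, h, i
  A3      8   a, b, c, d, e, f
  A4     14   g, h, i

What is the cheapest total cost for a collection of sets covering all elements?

22

A3, A4 cover every element at cost 8 + 14 = 22.
Any cover uses at least 2 sets; among all covering selections none totals below 22.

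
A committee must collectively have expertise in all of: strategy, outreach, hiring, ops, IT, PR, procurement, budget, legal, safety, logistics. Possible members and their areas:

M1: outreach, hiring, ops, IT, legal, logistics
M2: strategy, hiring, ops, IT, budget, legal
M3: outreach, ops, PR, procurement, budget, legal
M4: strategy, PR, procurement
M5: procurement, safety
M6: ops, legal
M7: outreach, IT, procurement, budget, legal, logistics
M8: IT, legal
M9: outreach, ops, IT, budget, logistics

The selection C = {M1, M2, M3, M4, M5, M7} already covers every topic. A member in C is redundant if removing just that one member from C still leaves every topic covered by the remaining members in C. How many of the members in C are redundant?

Drop M1: the rest still cover every topic — redundant.
Drop M2: the rest still cover every topic — redundant.
Drop M3: the rest still cover every topic — redundant.
Drop M4: the rest still cover every topic — redundant.
Drop M5: safety uncovered — not redundant.
Drop M7: the rest still cover every topic — redundant.
5 redundant: M1, M2, M3, M4, M7.

5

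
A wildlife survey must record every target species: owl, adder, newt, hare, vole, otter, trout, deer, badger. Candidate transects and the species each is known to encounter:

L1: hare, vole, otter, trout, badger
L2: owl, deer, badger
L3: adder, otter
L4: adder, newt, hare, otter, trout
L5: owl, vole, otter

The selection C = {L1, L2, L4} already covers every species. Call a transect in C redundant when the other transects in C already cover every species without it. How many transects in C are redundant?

Drop L1: vole uncovered — not redundant.
Drop L2: owl, deer uncovered — not redundant.
Drop L4: adder, newt uncovered — not redundant.
None of the transects in C is redundant.

0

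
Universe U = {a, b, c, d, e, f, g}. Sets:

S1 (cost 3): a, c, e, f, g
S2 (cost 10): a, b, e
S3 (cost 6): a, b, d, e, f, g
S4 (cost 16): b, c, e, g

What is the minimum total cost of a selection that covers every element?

S1, S3 cover every element at cost 3 + 6 = 9.
Any cover uses at least 2 sets; among all covering selections none totals below 9.

9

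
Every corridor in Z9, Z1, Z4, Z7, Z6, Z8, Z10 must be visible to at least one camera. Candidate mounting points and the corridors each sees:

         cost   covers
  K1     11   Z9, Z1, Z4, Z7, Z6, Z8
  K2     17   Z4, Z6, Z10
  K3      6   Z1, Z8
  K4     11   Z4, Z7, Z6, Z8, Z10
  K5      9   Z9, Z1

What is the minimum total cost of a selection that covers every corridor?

20

K4, K5 cover every corridor at cost 11 + 9 = 20.
Any cover uses at least 2 camera mounts; among all covering selections none totals below 20.
Greedy by coverage-per-cost would pick K1, K4 for 22 — worse than the optimum 20.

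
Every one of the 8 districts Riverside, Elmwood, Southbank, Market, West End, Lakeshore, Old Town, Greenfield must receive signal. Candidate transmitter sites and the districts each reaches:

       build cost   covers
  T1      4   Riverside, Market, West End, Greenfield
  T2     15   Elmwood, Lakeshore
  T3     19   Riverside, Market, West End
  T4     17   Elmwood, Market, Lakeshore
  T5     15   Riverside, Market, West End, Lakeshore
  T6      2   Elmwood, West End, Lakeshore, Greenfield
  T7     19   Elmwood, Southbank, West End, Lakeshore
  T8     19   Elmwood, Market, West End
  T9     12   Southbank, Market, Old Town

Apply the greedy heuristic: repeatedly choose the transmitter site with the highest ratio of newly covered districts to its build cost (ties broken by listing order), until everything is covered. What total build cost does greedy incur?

Pick 1: T6 adds 4 new (Elmwood, West End, Lakeshore, Greenfield) at build cost 2 (ratio 4/2).
Pick 2: T1 adds 2 new (Riverside, Market) at build cost 4 (ratio 2/4).
Pick 3: T9 adds 2 new (Southbank, Old Town) at build cost 12 (ratio 2/12).
Greedy total build cost: 2 + 4 + 12 = 18.

18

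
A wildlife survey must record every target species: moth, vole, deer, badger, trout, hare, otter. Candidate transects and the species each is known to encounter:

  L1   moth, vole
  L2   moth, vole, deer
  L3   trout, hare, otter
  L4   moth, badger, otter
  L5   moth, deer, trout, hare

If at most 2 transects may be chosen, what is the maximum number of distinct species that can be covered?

6

Choosing L2, L3 covers {moth, vole, deer, trout, hare, otter} — 6 species.
No choice of 2 transects does better; here badger is left uncovered.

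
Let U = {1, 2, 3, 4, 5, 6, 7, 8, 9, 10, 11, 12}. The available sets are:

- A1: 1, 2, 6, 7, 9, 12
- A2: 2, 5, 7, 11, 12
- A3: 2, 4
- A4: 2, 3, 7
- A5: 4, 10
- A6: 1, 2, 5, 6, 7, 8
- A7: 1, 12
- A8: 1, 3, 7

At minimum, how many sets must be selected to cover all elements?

5

A1, A2, A4, A5, A6 together cover {1, 2, 3, 4, 5, 6, 7, 8, 9, 10, 11, 12} — every element.
No 4 of the 8 sets cover everything (all 70 size-4 selections fall short), so 5 is minimum.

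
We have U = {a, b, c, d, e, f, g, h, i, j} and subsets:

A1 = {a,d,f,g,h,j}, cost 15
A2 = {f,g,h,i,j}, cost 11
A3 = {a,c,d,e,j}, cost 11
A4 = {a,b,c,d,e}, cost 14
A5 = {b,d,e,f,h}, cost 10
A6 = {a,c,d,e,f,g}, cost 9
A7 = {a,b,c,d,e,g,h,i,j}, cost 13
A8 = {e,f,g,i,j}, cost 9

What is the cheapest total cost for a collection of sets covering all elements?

22

A6, A7 cover every element at cost 9 + 13 = 22.
Any cover uses at least 2 sets; among all covering selections none totals below 22.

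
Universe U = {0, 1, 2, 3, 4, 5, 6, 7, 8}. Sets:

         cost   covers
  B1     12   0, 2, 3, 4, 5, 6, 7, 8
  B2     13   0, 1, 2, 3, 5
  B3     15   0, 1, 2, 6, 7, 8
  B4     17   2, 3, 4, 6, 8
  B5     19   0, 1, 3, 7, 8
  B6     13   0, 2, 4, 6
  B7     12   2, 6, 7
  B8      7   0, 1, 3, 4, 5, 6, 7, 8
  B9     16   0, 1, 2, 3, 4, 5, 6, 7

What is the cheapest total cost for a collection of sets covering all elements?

19

B1, B8 cover every element at cost 12 + 7 = 19.
Any cover uses at least 2 sets; among all covering selections none totals below 19.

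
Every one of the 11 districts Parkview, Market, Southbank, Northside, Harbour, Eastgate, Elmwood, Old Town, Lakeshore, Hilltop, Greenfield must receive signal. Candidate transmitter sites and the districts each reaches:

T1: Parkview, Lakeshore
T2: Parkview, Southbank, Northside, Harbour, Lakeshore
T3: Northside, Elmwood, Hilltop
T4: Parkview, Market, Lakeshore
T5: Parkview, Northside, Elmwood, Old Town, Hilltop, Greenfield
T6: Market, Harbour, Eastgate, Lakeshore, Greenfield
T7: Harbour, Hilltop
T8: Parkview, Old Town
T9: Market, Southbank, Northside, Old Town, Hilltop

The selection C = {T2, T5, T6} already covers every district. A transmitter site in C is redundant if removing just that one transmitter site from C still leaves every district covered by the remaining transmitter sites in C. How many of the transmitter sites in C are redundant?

Drop T2: Southbank uncovered — not redundant.
Drop T5: Elmwood, Old Town, Hilltop uncovered — not redundant.
Drop T6: Market, Eastgate uncovered — not redundant.
None of the transmitter sites in C is redundant.

0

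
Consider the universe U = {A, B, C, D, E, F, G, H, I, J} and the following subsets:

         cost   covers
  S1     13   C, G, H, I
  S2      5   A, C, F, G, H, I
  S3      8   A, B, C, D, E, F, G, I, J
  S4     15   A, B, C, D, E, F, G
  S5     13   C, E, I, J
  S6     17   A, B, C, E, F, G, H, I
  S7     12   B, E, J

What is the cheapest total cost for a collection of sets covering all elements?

S2, S3 cover every element at cost 5 + 8 = 13.
Any cover uses at least 2 sets; among all covering selections none totals below 13.

13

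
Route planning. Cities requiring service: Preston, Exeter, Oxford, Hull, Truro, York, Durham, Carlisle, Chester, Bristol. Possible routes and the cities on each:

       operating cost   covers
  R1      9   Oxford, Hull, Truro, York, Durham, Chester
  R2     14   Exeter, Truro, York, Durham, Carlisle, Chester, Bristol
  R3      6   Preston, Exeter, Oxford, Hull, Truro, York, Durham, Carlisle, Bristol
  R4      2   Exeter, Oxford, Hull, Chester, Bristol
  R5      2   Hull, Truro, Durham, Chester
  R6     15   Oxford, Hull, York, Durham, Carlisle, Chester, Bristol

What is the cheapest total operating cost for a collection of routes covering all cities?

8

R3, R4 cover every city at operating cost 6 + 2 = 8.
Any cover uses at least 2 routes; among all covering selections none totals below 8.
Greedy by coverage-per-operating cost would pick R4, R5, R3 for 10 — worse than the optimum 8.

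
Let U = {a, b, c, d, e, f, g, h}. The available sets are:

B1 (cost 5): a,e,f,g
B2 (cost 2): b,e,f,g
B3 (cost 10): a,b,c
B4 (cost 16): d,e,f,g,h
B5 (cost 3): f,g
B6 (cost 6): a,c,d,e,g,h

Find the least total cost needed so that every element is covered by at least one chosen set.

8

B2, B6 cover every element at cost 2 + 6 = 8.
Any cover uses at least 2 sets; among all covering selections none totals below 8.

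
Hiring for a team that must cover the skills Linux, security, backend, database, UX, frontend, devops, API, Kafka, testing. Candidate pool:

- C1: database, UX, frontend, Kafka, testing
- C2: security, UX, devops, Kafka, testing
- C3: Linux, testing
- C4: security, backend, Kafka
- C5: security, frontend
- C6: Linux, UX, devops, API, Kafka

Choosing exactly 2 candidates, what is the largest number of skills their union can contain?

8

Choosing C1, C6 covers {Linux, database, UX, frontend, devops, API, Kafka, testing} — 8 skills.
No choice of 2 candidates does better; here security, backend are left uncovered.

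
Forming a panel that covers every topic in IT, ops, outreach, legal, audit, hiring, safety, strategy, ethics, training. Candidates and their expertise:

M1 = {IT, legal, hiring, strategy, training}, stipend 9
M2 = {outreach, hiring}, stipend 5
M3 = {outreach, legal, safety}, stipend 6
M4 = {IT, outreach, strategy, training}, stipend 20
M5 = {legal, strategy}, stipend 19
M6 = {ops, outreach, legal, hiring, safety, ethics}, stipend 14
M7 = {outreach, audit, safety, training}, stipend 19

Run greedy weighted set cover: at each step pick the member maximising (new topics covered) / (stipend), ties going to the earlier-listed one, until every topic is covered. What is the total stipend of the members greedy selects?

48

Pick 1: M1 adds 5 new (IT, legal, hiring, strategy, training) at stipend 9 (ratio 5/9).
Pick 2: M3 adds 2 new (outreach, safety) at stipend 6 (ratio 2/6).
Pick 3: M6 adds 2 new (ops, ethics) at stipend 14 (ratio 2/14).
Pick 4: M7 adds 1 new (audit) at stipend 19 (ratio 1/19).
Greedy total stipend: 9 + 6 + 14 + 19 = 48. (The true optimum is 42, so greedy overshoots here.)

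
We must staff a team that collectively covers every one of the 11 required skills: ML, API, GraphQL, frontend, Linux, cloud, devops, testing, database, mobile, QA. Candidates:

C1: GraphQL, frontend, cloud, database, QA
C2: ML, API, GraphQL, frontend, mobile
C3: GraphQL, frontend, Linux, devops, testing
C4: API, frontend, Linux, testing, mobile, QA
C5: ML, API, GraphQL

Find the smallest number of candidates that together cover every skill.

3

C1, C2, C3 together cover {ML, API, GraphQL, frontend, Linux, cloud, devops, testing, database, mobile, QA} — every skill.
No 2 of the 5 candidates cover everything (all 10 pairs fall short), so 3 is minimum.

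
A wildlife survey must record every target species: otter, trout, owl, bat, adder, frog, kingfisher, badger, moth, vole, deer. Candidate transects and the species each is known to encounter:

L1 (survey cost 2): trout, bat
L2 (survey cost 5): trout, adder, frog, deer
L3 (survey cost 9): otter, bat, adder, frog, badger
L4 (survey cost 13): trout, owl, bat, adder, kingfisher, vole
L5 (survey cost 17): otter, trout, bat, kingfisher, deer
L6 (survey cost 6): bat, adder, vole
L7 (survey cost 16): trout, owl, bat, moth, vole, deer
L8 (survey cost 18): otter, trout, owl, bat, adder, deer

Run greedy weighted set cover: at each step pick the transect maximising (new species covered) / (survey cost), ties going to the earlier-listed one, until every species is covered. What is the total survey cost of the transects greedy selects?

Pick 1: L1 adds 2 new (trout, bat) at survey cost 2 (ratio 2/2).
Pick 2: L2 adds 3 new (adder, frog, deer) at survey cost 5 (ratio 3/5).
Pick 3: L4 adds 3 new (owl, kingfisher, vole) at survey cost 13 (ratio 3/13).
Pick 4: L3 adds 2 new (otter, badger) at survey cost 9 (ratio 2/9).
Pick 5: L7 adds 1 new (moth) at survey cost 16 (ratio 1/16).
Greedy total survey cost: 2 + 5 + 13 + 9 + 16 = 45. (The true optimum is 38, so greedy overshoots here.)

45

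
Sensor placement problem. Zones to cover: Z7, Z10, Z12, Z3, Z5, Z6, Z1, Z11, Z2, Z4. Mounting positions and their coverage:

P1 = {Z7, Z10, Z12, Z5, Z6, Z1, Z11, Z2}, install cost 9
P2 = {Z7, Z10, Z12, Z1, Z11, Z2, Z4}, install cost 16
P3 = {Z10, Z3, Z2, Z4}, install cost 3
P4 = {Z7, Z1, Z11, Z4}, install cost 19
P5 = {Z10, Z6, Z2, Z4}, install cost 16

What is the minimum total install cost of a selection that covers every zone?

12

P1, P3 cover every zone at install cost 9 + 3 = 12.
Any cover uses at least 2 sensor positions; among all covering selections none totals below 12.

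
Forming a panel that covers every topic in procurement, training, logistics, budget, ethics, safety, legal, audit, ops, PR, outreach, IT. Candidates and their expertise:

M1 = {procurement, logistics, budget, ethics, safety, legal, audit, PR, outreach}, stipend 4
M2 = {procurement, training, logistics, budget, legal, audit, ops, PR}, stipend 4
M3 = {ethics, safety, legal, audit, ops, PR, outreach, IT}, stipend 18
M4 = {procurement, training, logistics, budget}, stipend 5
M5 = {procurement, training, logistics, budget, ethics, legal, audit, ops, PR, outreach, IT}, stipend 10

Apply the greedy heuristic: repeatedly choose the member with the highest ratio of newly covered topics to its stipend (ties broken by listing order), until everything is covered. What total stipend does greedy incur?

18

Pick 1: M1 adds 9 new (procurement, logistics, budget, ethics, safety, legal, audit, PR, outreach) at stipend 4 (ratio 9/4).
Pick 2: M2 adds 2 new (training, ops) at stipend 4 (ratio 2/4).
Pick 3: M5 adds 1 new (IT) at stipend 10 (ratio 1/10).
Greedy total stipend: 4 + 4 + 10 = 18. (The true optimum is 14, so greedy overshoots here.)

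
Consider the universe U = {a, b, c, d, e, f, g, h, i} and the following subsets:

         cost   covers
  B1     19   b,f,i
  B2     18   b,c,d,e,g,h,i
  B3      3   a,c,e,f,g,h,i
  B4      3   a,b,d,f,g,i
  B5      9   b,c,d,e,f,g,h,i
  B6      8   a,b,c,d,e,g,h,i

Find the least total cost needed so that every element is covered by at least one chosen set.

6

B3, B4 cover every element at cost 3 + 3 = 6.
Any cover uses at least 2 sets; among all covering selections none totals below 6.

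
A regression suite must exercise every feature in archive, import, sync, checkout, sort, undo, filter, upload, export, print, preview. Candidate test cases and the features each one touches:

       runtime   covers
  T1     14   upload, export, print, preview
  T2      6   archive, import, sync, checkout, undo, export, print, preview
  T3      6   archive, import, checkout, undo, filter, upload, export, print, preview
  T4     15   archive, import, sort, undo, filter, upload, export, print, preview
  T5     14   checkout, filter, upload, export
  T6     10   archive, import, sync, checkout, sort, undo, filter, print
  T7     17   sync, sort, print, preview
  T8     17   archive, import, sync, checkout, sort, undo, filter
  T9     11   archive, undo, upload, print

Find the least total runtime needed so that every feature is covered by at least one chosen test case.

T3, T6 cover every feature at runtime 6 + 10 = 16.
Any cover uses at least 2 test cases; among all covering selections none totals below 16.

16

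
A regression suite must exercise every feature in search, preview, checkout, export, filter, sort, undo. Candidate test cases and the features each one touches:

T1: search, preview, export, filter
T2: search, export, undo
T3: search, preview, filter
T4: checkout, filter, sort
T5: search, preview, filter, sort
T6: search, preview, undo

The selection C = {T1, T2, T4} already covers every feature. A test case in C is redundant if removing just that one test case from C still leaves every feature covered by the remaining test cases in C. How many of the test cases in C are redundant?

Drop T1: preview uncovered — not redundant.
Drop T2: undo uncovered — not redundant.
Drop T4: checkout, sort uncovered — not redundant.
None of the test cases in C is redundant.

0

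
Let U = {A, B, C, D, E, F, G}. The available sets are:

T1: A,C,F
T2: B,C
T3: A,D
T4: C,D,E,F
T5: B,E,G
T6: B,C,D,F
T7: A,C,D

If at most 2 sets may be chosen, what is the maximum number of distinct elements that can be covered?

6

Choosing T1, T5 covers {A, B, C, E, F, G} — 6 elements.
No choice of 2 sets does better; here D is left uncovered.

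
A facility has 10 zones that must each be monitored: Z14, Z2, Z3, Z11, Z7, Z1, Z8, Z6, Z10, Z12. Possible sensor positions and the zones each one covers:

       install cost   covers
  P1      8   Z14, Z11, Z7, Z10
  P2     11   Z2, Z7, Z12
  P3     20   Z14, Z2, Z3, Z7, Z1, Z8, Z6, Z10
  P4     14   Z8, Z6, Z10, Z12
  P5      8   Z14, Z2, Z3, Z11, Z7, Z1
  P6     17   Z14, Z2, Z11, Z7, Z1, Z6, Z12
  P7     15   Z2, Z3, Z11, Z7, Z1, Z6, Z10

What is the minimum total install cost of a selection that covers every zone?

22

P4, P5 cover every zone at install cost 14 + 8 = 22.
Any cover uses at least 2 sensor positions; among all covering selections none totals below 22.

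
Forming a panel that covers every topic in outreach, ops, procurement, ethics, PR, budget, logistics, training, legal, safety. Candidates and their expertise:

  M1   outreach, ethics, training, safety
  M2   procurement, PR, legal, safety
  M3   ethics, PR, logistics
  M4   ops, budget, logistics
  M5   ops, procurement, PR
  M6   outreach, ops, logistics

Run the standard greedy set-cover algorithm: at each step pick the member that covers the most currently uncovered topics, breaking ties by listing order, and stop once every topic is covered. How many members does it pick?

3

Pick 1: M1 covers 4 new topics (outreach, ethics, training, safety).
Pick 2: M2 covers 3 new topics (procurement, PR, legal).
Pick 3: M4 covers 3 new topics (ops, budget, logistics).
Greedy uses 3 members.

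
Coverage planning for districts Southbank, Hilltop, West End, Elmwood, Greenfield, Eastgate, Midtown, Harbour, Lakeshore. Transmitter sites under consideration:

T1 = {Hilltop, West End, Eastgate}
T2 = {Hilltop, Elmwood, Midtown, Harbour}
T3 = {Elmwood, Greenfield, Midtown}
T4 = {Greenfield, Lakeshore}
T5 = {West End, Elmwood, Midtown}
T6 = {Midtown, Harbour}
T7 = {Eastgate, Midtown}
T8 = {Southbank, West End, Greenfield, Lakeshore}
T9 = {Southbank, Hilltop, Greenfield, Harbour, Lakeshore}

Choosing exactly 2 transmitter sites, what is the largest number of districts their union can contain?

Choosing T2, T8 covers {Southbank, Hilltop, West End, Elmwood, Greenfield, Midtown, Harbour, Lakeshore} — 8 districts.
No choice of 2 transmitter sites does better; here Eastgate is left uncovered.

8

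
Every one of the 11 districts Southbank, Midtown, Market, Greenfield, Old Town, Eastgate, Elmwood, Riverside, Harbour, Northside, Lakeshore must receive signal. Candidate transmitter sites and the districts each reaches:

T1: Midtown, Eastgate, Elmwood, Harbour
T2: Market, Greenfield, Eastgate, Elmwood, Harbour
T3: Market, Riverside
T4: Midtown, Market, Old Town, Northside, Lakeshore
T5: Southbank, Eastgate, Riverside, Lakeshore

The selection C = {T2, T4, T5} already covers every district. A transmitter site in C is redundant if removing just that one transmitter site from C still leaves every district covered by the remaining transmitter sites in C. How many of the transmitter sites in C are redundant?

0

Drop T2: Greenfield, Elmwood, Harbour uncovered — not redundant.
Drop T4: Midtown, Old Town, Northside uncovered — not redundant.
Drop T5: Southbank, Riverside uncovered — not redundant.
None of the transmitter sites in C is redundant.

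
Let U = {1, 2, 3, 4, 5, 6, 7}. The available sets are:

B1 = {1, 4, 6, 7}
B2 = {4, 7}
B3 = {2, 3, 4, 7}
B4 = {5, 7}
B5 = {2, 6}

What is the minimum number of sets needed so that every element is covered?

3

B1, B3, B4 together cover {1, 2, 3, 4, 5, 6, 7} — every element.
No 2 of the 5 sets cover everything (all 10 pairs fall short), so 3 is minimum.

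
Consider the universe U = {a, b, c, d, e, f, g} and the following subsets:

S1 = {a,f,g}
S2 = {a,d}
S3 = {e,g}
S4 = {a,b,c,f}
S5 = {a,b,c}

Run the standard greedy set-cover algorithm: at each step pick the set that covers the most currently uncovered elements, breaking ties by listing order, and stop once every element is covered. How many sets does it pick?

3

Pick 1: S4 covers 4 new elements (a, b, c, f).
Pick 2: S3 covers 2 new elements (e, g).
Pick 3: S2 covers 1 new elements (d).
Greedy uses 3 sets.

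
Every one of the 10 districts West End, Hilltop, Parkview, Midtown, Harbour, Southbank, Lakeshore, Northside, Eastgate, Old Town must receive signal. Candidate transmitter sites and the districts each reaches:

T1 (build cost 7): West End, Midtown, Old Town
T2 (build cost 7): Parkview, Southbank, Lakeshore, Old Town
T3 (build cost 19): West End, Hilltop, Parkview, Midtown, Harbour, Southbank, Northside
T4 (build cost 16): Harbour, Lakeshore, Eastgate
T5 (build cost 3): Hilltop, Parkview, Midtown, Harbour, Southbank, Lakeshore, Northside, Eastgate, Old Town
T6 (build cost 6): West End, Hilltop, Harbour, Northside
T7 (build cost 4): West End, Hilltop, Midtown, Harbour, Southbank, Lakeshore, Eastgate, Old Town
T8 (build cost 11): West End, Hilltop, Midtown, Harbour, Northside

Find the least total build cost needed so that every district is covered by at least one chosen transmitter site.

7

T5, T7 cover every district at build cost 3 + 4 = 7.
Any cover uses at least 2 transmitter sites; among all covering selections none totals below 7.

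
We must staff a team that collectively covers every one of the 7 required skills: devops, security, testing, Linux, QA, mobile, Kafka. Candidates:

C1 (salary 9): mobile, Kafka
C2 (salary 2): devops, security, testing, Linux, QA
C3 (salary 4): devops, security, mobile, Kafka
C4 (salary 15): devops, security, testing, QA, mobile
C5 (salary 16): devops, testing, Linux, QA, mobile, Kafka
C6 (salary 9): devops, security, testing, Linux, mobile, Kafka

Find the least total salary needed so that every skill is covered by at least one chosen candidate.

C2, C3 cover every skill at salary 2 + 4 = 6.
Any cover uses at least 2 candidates; among all covering selections none totals below 6.

6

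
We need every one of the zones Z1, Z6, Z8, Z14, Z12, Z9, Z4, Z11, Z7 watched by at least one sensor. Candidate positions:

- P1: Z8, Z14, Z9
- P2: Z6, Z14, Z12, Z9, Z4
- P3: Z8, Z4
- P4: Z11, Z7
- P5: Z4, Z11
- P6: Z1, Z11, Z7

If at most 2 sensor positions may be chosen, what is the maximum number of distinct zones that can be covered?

8

Choosing P2, P6 covers {Z1, Z6, Z14, Z12, Z9, Z4, Z11, Z7} — 8 zones.
No choice of 2 sensor positions does better; here Z8 is left uncovered.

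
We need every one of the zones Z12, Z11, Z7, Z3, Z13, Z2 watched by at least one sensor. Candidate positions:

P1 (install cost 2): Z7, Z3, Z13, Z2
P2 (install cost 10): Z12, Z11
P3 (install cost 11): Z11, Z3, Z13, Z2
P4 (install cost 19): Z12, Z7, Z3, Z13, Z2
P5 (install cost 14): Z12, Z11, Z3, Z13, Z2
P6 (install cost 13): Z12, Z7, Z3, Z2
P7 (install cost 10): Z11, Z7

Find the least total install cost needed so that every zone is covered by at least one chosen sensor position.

12

P1, P2 cover every zone at install cost 2 + 10 = 12.
Any cover uses at least 2 sensor positions; among all covering selections none totals below 12.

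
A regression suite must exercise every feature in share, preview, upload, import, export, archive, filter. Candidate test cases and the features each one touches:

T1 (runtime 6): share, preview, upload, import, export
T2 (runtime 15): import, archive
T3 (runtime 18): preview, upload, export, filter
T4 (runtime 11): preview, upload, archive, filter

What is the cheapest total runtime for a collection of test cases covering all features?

17

T1, T4 cover every feature at runtime 6 + 11 = 17.
Any cover uses at least 2 test cases; among all covering selections none totals below 17.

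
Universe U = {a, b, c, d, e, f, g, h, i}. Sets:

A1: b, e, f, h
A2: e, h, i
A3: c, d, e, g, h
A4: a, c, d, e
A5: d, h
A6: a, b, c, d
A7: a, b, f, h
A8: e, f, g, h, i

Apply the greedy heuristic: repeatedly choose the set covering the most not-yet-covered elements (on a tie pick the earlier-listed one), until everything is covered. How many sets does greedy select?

3

Pick 1: A3 covers 5 new elements (c, d, e, g, h).
Pick 2: A7 covers 3 new elements (a, b, f).
Pick 3: A2 covers 1 new elements (i).
Greedy uses 3 sets. (The true minimum is 2.)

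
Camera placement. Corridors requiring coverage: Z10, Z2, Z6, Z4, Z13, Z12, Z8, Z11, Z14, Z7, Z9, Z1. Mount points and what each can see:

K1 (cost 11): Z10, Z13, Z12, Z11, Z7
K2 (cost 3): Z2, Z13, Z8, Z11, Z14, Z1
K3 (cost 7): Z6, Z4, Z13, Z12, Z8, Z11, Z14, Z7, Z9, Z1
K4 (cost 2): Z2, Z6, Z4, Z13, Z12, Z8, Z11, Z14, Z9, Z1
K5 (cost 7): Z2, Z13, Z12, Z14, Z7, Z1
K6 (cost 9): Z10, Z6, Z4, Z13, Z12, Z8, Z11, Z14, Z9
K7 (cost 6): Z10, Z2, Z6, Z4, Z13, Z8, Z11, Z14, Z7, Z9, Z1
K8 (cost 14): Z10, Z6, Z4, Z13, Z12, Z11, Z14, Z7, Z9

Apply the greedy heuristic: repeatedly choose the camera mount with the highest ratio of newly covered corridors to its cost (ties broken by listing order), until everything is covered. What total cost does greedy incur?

8

Pick 1: K4 adds 10 new (Z2, Z6, Z4, Z13, Z12, Z8, Z11, Z14, Z9, Z1) at cost 2 (ratio 10/2).
Pick 2: K7 adds 2 new (Z10, Z7) at cost 6 (ratio 2/6).
Greedy total cost: 2 + 6 = 8.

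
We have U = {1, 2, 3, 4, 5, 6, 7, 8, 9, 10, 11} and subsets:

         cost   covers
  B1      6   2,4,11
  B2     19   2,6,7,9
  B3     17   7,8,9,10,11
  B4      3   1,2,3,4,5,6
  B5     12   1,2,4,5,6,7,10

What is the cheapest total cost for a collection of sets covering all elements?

20

B3, B4 cover every element at cost 17 + 3 = 20.
Any cover uses at least 2 sets; among all covering selections none totals below 20.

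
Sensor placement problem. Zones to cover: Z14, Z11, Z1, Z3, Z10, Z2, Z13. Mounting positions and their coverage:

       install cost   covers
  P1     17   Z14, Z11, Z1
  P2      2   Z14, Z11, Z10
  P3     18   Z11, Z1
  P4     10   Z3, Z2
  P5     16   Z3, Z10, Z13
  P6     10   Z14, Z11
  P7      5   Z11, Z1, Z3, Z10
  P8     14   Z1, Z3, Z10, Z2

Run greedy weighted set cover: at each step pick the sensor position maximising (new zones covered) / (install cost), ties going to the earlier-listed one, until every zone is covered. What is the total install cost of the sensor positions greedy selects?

Pick 1: P2 adds 3 new (Z14, Z11, Z10) at install cost 2 (ratio 3/2).
Pick 2: P7 adds 2 new (Z1, Z3) at install cost 5 (ratio 2/5).
Pick 3: P4 adds 1 new (Z2) at install cost 10 (ratio 1/10).
Pick 4: P5 adds 1 new (Z13) at install cost 16 (ratio 1/16).
Greedy total install cost: 2 + 5 + 10 + 16 = 33. (The true optimum is 32, so greedy overshoots here.)

33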